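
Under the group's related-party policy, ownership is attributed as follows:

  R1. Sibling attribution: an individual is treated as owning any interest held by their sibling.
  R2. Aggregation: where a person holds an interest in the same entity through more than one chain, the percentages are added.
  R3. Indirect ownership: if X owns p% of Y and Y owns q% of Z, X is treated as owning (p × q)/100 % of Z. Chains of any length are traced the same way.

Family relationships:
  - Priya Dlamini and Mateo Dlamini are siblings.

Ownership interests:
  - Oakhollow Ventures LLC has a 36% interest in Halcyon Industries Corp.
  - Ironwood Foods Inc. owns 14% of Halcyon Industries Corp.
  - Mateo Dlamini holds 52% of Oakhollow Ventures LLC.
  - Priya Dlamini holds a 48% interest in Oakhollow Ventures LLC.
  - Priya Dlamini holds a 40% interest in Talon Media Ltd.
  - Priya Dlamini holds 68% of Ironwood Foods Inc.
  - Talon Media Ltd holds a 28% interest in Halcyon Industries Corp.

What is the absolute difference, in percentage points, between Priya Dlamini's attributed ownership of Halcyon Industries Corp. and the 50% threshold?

By sibling attribution (R1), Priya Dlamini is treated as also owning Mateo Dlamini's interest in Oakhollow Ventures LLC, giving 48% + 52% = 100%.
Chain via Ironwood Foods Inc. (R3): 68% × 14% = 9.52% of Halcyon Industries Corp.
Chain via Oakhollow Ventures LLC (R3): 100% × 36% = 36% of Halcyon Industries Corp.
Chain via Talon Media Ltd (R3): 40% × 28% = 11.2% of Halcyon Industries Corp.
Aggregating (R2): 9.52% + 36% + 11.2% = 56.72%.
56.72% exceeds the 50% threshold by 6.72 percentage points.

6.72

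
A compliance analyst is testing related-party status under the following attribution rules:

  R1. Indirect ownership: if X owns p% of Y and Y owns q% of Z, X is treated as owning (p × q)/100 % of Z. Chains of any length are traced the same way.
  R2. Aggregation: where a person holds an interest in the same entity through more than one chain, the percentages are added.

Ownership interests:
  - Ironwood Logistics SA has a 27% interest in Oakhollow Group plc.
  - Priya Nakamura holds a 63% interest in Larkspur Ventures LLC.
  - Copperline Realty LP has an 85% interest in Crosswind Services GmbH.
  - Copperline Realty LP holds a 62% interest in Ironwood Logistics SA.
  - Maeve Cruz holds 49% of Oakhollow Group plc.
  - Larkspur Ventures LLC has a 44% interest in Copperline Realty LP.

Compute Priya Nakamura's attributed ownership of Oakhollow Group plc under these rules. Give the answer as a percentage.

Chain via Larkspur Ventures LLC → Copperline Realty LP → Ironwood Logistics SA (R1): 63% × 44% × 62% × 27% = 4.640328% of Oakhollow Group plc.

4.640328%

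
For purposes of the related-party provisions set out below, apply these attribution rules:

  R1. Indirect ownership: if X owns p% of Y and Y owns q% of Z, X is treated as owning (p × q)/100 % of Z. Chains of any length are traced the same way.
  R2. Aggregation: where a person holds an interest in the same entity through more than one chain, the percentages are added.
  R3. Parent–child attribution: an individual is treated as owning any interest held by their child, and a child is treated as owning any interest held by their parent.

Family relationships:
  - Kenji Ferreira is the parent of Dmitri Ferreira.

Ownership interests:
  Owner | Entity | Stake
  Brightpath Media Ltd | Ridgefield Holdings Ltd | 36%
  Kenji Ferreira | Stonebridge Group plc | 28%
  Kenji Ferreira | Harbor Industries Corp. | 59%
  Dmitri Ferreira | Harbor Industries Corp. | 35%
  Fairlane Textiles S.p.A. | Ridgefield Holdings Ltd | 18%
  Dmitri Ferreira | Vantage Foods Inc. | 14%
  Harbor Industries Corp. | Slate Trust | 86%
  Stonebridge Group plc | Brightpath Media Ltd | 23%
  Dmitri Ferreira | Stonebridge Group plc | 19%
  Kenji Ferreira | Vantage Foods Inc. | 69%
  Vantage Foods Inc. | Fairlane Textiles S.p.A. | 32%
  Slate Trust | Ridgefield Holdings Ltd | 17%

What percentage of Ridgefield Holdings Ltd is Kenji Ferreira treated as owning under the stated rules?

22.4152%

By parent–child attribution (R3), Kenji Ferreira is treated as also owning Dmitri Ferreira's interest in Stonebridge Group plc, giving 28% + 19% = 47%.
By parent–child attribution (R3), Kenji Ferreira is treated as also owning Dmitri Ferreira's interest in Harbor Industries Corp, giving 59% + 35% = 94%.
By parent–child attribution (R3), Kenji Ferreira is treated as also owning Dmitri Ferreira's interest in Vantage Foods Inc, giving 69% + 14% = 83%.
Chain via Stonebridge Group plc → Brightpath Media Ltd (R1): 47% × 23% × 36% = 3.8916% of Ridgefield Holdings Ltd.
Chain via Harbor Industries Corp. → Slate Trust (R1): 94% × 86% × 17% = 13.7428% of Ridgefield Holdings Ltd.
Chain via Vantage Foods Inc. → Fairlane Textiles S.p.A. (R1): 83% × 32% × 18% = 4.7808% of Ridgefield Holdings Ltd.
Aggregating (R2): 3.8916% + 13.7428% + 4.7808% = 22.4152%.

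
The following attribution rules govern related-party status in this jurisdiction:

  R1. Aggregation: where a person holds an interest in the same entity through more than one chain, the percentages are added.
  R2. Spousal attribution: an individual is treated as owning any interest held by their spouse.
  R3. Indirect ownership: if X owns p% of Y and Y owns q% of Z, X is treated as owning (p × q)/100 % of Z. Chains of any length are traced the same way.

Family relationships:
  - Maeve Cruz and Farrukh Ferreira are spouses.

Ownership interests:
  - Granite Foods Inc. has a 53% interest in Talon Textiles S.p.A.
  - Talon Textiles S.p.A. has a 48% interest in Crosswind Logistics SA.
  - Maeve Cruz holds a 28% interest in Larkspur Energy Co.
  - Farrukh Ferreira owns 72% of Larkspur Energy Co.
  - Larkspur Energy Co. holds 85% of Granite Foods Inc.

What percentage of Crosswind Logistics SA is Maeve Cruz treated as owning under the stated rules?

21.624%

By spousal attribution (R2), Maeve Cruz is treated as also owning Farrukh Ferreira's interest in Larkspur Energy Co, giving 28% + 72% = 100%.
Chain via Larkspur Energy Co. → Granite Foods Inc. → Talon Textiles S.p.A. (R3): 100% × 85% × 53% × 48% = 21.624% of Crosswind Logistics SA.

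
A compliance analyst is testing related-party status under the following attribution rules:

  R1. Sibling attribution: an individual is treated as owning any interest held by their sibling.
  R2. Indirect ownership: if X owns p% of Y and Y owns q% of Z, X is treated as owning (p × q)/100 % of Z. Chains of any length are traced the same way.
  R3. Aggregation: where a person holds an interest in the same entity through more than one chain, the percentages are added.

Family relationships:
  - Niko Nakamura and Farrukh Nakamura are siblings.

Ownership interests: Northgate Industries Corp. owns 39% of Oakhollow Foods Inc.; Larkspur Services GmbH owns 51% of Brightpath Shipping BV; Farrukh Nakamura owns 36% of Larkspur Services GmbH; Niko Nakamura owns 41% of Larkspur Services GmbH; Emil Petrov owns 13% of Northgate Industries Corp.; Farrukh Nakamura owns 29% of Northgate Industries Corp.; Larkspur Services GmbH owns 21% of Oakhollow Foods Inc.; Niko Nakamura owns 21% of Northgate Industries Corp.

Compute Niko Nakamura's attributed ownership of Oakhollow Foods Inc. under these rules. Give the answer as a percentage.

35.67%

By sibling attribution (R1), Niko Nakamura is treated as also owning Farrukh Nakamura's interest in Larkspur Services GmbH, giving 41% + 36% = 77%.
By sibling attribution (R1), Niko Nakamura is treated as also owning Farrukh Nakamura's interest in Northgate Industries Corp, giving 21% + 29% = 50%.
Chain via Larkspur Services GmbH (R2): 77% × 21% = 16.17% of Oakhollow Foods Inc.
Chain via Northgate Industries Corp. (R2): 50% × 39% = 19.5% of Oakhollow Foods Inc.
Aggregating (R3): 16.17% + 19.5% = 35.67%.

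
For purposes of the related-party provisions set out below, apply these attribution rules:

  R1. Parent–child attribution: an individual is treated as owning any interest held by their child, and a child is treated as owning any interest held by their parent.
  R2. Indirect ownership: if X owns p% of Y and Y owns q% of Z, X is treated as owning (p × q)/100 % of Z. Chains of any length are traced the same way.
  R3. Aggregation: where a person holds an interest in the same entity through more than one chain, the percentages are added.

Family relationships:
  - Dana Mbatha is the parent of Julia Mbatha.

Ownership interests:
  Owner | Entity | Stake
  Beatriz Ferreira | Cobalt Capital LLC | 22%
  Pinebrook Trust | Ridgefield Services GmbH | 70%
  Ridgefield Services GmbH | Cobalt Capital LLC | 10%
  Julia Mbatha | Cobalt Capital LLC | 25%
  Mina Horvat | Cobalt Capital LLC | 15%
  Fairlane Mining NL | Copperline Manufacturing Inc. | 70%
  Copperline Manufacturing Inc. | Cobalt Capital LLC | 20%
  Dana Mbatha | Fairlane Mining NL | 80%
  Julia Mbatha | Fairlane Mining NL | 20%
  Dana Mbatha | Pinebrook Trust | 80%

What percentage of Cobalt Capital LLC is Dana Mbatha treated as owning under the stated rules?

By parent–child attribution (R1), Dana Mbatha is treated as also owning Julia Mbatha's interest in Fairlane Mining NL, giving 80% + 20% = 100%.
By parent–child attribution (R1), Dana Mbatha is treated as owning Julia Mbatha's 25% interest in Cobalt Capital LLC.
Chain via Fairlane Mining NL → Copperline Manufacturing Inc. (R2): 100% × 70% × 20% = 14% of Cobalt Capital LLC.
Chain via Pinebrook Trust → Ridgefield Services GmbH (R2): 80% × 70% × 10% = 5.6% of Cobalt Capital LLC.
Direct interest in Cobalt Capital LLC: 25%.
Aggregating (R3): 14% + 5.6% + 25% = 44.6%.

44.6%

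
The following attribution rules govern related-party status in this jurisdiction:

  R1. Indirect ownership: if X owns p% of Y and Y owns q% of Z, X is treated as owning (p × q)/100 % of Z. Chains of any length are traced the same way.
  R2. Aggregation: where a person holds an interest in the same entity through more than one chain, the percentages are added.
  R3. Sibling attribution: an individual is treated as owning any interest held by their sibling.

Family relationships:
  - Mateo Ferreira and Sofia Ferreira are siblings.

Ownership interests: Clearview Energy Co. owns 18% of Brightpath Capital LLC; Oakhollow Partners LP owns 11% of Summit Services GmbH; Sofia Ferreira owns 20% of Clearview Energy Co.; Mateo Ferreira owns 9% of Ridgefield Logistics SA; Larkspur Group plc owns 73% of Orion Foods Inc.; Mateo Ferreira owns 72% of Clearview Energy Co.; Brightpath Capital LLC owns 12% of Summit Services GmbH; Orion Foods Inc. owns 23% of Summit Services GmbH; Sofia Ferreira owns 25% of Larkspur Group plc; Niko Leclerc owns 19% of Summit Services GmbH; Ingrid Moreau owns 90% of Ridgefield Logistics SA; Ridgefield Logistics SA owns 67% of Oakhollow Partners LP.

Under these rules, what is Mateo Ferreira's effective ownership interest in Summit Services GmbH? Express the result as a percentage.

By sibling attribution (R3), Mateo Ferreira is treated as also owning Sofia Ferreira's interest in Clearview Energy Co, giving 72% + 20% = 92%.
By sibling attribution (R3), Mateo Ferreira is treated as owning Sofia Ferreira's 25% interest in Larkspur Group plc.
Chain via Clearview Energy Co. → Brightpath Capital LLC (R1): 92% × 18% × 12% = 1.9872% of Summit Services GmbH.
Chain via Ridgefield Logistics SA → Oakhollow Partners LP (R1): 9% × 67% × 11% = 0.6633% of Summit Services GmbH.
Chain via Larkspur Group plc → Orion Foods Inc. (R1): 25% × 73% × 23% = 4.1975% of Summit Services GmbH.
Aggregating (R2): 1.9872% + 0.6633% + 4.1975% = 6.848%.

6.848%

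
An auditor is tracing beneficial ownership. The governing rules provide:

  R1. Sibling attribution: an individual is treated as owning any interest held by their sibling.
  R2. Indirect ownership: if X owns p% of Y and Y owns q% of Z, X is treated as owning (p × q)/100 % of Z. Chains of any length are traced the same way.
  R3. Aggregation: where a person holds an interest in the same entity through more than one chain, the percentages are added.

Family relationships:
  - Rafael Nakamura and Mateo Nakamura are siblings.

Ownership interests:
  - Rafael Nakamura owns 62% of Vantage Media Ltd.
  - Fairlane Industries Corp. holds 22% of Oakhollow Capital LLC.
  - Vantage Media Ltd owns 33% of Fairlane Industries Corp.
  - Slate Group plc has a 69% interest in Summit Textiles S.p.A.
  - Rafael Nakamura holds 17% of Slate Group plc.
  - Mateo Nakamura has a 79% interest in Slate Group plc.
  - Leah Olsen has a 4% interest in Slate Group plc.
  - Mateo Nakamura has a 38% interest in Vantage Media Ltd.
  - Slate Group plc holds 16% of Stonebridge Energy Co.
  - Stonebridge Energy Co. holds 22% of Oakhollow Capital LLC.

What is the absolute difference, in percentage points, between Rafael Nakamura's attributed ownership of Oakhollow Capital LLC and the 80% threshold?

69.3608

By sibling attribution (R1), Rafael Nakamura is treated as also owning Mateo Nakamura's interest in Slate Group plc, giving 17% + 79% = 96%.
By sibling attribution (R1), Rafael Nakamura is treated as also owning Mateo Nakamura's interest in Vantage Media Ltd, giving 62% + 38% = 100%.
Chain via Slate Group plc → Stonebridge Energy Co. (R2): 96% × 16% × 22% = 3.3792% of Oakhollow Capital LLC.
Chain via Vantage Media Ltd → Fairlane Industries Corp. (R2): 100% × 33% × 22% = 7.26% of Oakhollow Capital LLC.
Aggregating (R3): 3.3792% + 7.26% = 10.6392%.
10.6392% falls short of the 80% threshold by 69.3608 percentage points.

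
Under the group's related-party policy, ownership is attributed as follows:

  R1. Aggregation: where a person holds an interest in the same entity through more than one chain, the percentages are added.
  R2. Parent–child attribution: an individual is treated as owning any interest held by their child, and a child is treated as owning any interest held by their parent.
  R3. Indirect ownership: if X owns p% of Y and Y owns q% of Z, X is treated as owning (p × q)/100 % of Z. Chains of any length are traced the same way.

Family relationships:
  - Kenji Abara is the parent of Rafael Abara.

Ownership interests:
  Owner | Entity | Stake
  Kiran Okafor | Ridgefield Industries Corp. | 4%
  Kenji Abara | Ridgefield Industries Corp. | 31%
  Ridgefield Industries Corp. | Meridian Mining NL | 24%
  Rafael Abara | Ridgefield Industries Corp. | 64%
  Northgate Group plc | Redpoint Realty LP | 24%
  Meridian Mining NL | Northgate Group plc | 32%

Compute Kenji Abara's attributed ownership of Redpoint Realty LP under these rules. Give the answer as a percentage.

1.75104%

By parent–child attribution (R2), Kenji Abara is treated as also owning Rafael Abara's interest in Ridgefield Industries Corp, giving 31% + 64% = 95%.
Chain via Ridgefield Industries Corp. → Meridian Mining NL → Northgate Group plc (R3): 95% × 24% × 32% × 24% = 1.75104% of Redpoint Realty LP.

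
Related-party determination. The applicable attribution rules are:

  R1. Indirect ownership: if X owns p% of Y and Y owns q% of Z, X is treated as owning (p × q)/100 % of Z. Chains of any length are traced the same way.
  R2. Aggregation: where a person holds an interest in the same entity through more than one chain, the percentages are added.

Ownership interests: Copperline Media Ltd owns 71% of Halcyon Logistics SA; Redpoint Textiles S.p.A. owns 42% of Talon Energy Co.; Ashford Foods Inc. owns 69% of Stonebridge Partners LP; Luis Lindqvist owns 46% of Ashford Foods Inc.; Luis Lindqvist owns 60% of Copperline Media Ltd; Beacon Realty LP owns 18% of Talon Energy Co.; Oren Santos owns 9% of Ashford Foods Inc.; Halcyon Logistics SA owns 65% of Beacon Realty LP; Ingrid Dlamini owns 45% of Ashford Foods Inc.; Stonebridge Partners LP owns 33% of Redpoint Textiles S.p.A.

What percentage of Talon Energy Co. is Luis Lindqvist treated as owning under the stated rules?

9.383364%

Chain via Copperline Media Ltd → Halcyon Logistics SA → Beacon Realty LP (R1): 60% × 71% × 65% × 18% = 4.9842% of Talon Energy Co.
Chain via Ashford Foods Inc. → Stonebridge Partners LP → Redpoint Textiles S.p.A. (R1): 46% × 69% × 33% × 42% = 4.399164% of Talon Energy Co.
Aggregating (R2): 4.9842% + 4.399164% = 9.383364%.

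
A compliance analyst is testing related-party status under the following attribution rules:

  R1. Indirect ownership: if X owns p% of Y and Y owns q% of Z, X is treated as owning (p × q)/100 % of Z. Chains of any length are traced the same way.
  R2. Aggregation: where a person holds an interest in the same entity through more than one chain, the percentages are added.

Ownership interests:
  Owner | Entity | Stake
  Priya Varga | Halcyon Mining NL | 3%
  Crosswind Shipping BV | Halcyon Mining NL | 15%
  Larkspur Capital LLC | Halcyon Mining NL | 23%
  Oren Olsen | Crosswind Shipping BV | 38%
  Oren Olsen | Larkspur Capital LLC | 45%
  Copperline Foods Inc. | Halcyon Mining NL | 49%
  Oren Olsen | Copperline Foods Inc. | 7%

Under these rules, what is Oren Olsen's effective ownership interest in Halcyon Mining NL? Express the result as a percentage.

19.48%

Chain via Copperline Foods Inc. (R1): 7% × 49% = 3.43% of Halcyon Mining NL.
Chain via Larkspur Capital LLC (R1): 45% × 23% = 10.35% of Halcyon Mining NL.
Chain via Crosswind Shipping BV (R1): 38% × 15% = 5.7% of Halcyon Mining NL.
Aggregating (R2): 3.43% + 10.35% + 5.7% = 19.48%.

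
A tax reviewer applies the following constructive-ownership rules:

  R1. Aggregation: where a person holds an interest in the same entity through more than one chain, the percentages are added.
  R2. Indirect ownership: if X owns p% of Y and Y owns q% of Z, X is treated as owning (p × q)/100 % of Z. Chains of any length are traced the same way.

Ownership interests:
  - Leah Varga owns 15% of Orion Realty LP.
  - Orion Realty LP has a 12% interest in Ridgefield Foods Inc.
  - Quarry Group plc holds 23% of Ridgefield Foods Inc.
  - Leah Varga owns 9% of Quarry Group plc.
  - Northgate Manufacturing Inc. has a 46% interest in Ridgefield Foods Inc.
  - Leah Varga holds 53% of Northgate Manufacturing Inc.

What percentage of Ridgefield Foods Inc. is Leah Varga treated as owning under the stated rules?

Chain via Orion Realty LP (R2): 15% × 12% = 1.8% of Ridgefield Foods Inc.
Chain via Northgate Manufacturing Inc. (R2): 53% × 46% = 24.38% of Ridgefield Foods Inc.
Chain via Quarry Group plc (R2): 9% × 23% = 2.07% of Ridgefield Foods Inc.
Aggregating (R1): 1.8% + 24.38% + 2.07% = 28.25%.

28.25%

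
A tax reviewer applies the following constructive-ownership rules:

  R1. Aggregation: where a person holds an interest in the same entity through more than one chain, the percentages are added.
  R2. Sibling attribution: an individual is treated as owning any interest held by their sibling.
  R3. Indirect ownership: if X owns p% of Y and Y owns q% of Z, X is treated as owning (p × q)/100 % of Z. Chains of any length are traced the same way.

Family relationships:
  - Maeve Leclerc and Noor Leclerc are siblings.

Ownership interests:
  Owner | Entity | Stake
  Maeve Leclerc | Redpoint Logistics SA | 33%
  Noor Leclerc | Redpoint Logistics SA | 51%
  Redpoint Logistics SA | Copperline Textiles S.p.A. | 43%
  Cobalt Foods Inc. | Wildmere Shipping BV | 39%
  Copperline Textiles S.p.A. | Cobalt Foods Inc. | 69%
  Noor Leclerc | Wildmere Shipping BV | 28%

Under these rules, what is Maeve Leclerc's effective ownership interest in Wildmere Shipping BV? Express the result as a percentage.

37.719892%

By sibling attribution (R2), Maeve Leclerc is treated as also owning Noor Leclerc's interest in Redpoint Logistics SA, giving 33% + 51% = 84%.
By sibling attribution (R2), Maeve Leclerc is treated as owning Noor Leclerc's 28% interest in Wildmere Shipping BV.
Chain via Redpoint Logistics SA → Copperline Textiles S.p.A. → Cobalt Foods Inc. (R3): 84% × 43% × 69% × 39% = 9.719892% of Wildmere Shipping BV.
Direct interest in Wildmere Shipping BV: 28%.
Aggregating (R1): 9.719892% + 28% = 37.719892%.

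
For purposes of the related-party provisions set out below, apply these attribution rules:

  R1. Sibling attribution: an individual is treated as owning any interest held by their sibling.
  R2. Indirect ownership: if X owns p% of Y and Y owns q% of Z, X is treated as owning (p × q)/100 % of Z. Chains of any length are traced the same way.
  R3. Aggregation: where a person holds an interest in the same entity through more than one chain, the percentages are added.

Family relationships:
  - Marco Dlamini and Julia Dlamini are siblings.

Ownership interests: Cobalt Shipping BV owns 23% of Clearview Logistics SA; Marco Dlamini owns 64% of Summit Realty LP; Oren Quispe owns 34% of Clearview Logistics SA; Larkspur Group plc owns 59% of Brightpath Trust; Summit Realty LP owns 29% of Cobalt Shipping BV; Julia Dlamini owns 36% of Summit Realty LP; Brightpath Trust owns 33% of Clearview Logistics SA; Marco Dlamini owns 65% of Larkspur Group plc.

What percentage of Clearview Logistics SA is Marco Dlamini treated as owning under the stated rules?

19.3255%

By sibling attribution (R1), Marco Dlamini is treated as also owning Julia Dlamini's interest in Summit Realty LP, giving 64% + 36% = 100%.
Chain via Larkspur Group plc → Brightpath Trust (R2): 65% × 59% × 33% = 12.6555% of Clearview Logistics SA.
Chain via Summit Realty LP → Cobalt Shipping BV (R2): 100% × 29% × 23% = 6.67% of Clearview Logistics SA.
Aggregating (R3): 12.6555% + 6.67% = 19.3255%.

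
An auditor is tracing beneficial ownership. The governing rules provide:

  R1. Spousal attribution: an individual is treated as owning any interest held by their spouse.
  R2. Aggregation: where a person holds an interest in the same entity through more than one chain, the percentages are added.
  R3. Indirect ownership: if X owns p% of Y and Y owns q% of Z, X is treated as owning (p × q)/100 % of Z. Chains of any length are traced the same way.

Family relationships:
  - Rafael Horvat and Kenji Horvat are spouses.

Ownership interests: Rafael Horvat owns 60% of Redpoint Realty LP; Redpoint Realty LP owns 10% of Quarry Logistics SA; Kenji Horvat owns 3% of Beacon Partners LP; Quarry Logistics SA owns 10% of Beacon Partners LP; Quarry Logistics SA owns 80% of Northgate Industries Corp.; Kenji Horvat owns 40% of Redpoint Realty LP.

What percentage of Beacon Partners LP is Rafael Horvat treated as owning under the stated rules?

By spousal attribution (R1), Rafael Horvat is treated as also owning Kenji Horvat's interest in Redpoint Realty LP, giving 60% + 40% = 100%.
By spousal attribution (R1), Rafael Horvat is treated as owning Kenji Horvat's 3% interest in Beacon Partners LP.
Chain via Redpoint Realty LP → Quarry Logistics SA (R3): 100% × 10% × 10% = 1% of Beacon Partners LP.
Direct interest in Beacon Partners LP: 3%.
Aggregating (R2): 1% + 3% = 4%.

4%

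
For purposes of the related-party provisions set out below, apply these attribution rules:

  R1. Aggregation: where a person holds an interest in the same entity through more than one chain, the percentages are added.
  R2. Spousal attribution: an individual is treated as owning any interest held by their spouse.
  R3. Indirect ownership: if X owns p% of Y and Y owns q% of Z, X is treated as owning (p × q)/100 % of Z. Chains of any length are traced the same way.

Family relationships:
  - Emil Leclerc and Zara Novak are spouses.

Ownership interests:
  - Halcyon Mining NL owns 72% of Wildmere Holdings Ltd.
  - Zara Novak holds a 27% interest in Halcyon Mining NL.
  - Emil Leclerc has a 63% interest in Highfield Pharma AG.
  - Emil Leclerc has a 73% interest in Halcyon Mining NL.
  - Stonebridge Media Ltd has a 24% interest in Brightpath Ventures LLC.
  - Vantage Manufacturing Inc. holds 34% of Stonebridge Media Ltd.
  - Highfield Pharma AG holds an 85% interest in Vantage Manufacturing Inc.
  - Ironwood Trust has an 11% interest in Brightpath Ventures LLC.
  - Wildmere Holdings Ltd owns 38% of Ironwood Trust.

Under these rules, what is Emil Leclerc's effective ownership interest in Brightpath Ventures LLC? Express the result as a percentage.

By spousal attribution (R2), Emil Leclerc is treated as also owning Zara Novak's interest in Halcyon Mining NL, giving 73% + 27% = 100%.
Chain via Highfield Pharma AG → Vantage Manufacturing Inc. → Stonebridge Media Ltd (R3): 63% × 85% × 34% × 24% = 4.36968% of Brightpath Ventures LLC.
Chain via Halcyon Mining NL → Wildmere Holdings Ltd → Ironwood Trust (R3): 100% × 72% × 38% × 11% = 3.0096% of Brightpath Ventures LLC.
Aggregating (R1): 4.36968% + 3.0096% = 7.37928%.

7.37928%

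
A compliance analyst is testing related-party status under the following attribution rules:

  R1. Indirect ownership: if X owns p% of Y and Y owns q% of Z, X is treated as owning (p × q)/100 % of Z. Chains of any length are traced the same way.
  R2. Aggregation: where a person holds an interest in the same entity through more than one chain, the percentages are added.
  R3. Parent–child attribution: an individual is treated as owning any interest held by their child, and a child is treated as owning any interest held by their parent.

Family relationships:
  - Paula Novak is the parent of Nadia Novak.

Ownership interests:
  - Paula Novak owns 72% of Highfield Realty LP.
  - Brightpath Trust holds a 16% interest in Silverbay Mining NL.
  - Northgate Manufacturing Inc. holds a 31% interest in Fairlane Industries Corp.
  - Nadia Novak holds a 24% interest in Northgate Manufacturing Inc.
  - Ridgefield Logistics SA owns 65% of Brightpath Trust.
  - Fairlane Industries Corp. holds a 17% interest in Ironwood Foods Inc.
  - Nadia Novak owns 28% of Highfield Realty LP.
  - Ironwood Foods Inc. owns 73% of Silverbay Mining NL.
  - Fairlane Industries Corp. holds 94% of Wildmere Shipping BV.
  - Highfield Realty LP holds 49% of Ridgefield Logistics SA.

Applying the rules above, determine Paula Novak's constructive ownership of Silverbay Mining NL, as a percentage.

By parent–child attribution (R3), Paula Novak is treated as also owning Nadia Novak's interest in Highfield Realty LP, giving 72% + 28% = 100%.
By parent–child attribution (R3), Paula Novak is treated as owning Nadia Novak's 24% interest in Northgate Manufacturing Inc.
Chain via Highfield Realty LP → Ridgefield Logistics SA → Brightpath Trust (R1): 100% × 49% × 65% × 16% = 5.096% of Silverbay Mining NL.
Chain via Northgate Manufacturing Inc. → Fairlane Industries Corp. → Ironwood Foods Inc. (R1): 24% × 31% × 17% × 73% = 0.923304% of Silverbay Mining NL.
Aggregating (R2): 5.096% + 0.923304% = 6.019304%.

6.019304%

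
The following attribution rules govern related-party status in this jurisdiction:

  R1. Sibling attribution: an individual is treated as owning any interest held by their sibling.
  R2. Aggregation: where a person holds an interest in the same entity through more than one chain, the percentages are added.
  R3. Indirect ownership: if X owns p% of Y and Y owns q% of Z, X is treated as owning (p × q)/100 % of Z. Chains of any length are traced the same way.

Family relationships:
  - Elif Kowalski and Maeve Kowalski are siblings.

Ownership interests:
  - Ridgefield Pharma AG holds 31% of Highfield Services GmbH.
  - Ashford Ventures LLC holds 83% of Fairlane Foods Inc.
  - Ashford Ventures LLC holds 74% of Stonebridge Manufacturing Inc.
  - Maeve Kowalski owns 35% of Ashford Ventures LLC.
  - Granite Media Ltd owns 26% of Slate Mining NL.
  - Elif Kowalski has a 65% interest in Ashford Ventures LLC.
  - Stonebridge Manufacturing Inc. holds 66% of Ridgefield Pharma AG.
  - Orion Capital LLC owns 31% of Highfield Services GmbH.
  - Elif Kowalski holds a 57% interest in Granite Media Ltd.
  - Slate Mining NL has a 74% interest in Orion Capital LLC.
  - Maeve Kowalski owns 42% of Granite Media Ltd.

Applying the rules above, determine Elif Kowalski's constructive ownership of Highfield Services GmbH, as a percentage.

By sibling attribution (R1), Elif Kowalski is treated as also owning Maeve Kowalski's interest in Granite Media Ltd, giving 57% + 42% = 99%.
By sibling attribution (R1), Elif Kowalski is treated as also owning Maeve Kowalski's interest in Ashford Ventures LLC, giving 65% + 35% = 100%.
Chain via Granite Media Ltd → Slate Mining NL → Orion Capital LLC (R3): 99% × 26% × 74% × 31% = 5.904756% of Highfield Services GmbH.
Chain via Ashford Ventures LLC → Stonebridge Manufacturing Inc. → Ridgefield Pharma AG (R3): 100% × 74% × 66% × 31% = 15.1404% of Highfield Services GmbH.
Aggregating (R2): 5.904756% + 15.1404% = 21.045156%.

21.045156%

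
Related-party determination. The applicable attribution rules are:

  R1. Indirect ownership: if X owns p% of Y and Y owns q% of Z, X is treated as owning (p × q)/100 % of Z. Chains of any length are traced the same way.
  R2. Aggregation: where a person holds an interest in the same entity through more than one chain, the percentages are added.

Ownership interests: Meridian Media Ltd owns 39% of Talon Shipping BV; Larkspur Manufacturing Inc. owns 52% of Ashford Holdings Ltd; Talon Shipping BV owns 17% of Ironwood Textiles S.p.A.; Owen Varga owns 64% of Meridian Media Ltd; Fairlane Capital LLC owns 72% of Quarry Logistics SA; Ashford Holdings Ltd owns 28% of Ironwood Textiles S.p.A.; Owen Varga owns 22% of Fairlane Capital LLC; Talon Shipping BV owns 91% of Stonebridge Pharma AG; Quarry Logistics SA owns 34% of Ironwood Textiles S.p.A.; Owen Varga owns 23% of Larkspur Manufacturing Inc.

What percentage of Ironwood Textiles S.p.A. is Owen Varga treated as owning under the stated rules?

Chain via Larkspur Manufacturing Inc. → Ashford Holdings Ltd (R1): 23% × 52% × 28% = 3.3488% of Ironwood Textiles S.p.A.
Chain via Fairlane Capital LLC → Quarry Logistics SA (R1): 22% × 72% × 34% = 5.3856% of Ironwood Textiles S.p.A.
Chain via Meridian Media Ltd → Talon Shipping BV (R1): 64% × 39% × 17% = 4.2432% of Ironwood Textiles S.p.A.
Aggregating (R2): 3.3488% + 5.3856% + 4.2432% = 12.9776%.

12.9776%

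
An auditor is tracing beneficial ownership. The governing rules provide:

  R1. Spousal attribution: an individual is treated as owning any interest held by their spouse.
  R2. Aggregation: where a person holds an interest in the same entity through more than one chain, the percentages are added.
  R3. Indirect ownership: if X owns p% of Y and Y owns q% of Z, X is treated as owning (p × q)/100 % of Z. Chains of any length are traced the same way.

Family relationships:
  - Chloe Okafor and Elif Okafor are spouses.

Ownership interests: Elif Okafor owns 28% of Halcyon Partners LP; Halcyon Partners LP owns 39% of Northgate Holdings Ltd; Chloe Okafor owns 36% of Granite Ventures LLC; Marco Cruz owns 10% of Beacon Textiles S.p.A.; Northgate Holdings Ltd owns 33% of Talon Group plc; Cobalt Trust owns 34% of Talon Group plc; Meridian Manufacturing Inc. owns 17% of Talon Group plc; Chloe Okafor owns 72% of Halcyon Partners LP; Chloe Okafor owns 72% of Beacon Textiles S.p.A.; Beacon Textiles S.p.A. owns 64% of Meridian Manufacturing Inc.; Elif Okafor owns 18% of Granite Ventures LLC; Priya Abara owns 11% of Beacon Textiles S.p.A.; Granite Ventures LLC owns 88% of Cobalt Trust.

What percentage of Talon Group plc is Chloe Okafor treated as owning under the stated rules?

36.8604%

By spousal attribution (R1), Chloe Okafor is treated as also owning Elif Okafor's interest in Granite Ventures LLC, giving 36% + 18% = 54%.
By spousal attribution (R1), Chloe Okafor is treated as also owning Elif Okafor's interest in Halcyon Partners LP, giving 72% + 28% = 100%.
Chain via Granite Ventures LLC → Cobalt Trust (R3): 54% × 88% × 34% = 16.1568% of Talon Group plc.
Chain via Halcyon Partners LP → Northgate Holdings Ltd (R3): 100% × 39% × 33% = 12.87% of Talon Group plc.
Chain via Beacon Textiles S.p.A. → Meridian Manufacturing Inc. (R3): 72% × 64% × 17% = 7.8336% of Talon Group plc.
Aggregating (R2): 16.1568% + 12.87% + 7.8336% = 36.8604%.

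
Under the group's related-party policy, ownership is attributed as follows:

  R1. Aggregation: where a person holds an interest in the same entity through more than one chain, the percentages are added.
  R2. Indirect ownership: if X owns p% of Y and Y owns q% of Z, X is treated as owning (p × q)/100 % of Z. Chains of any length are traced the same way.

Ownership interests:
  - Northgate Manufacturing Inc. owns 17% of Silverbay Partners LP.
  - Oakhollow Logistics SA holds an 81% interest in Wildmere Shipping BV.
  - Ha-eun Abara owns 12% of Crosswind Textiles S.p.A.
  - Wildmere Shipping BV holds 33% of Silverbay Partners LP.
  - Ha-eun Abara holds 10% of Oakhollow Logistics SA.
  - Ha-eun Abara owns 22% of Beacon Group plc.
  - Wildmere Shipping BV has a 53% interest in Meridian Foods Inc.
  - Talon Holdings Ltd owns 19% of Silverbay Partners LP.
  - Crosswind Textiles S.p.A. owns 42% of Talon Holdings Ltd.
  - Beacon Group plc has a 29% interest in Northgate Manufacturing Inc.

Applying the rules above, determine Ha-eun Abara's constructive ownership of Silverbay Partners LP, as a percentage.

4.7152%

Chain via Oakhollow Logistics SA → Wildmere Shipping BV (R2): 10% × 81% × 33% = 2.673% of Silverbay Partners LP.
Chain via Crosswind Textiles S.p.A. → Talon Holdings Ltd (R2): 12% × 42% × 19% = 0.9576% of Silverbay Partners LP.
Chain via Beacon Group plc → Northgate Manufacturing Inc. (R2): 22% × 29% × 17% = 1.0846% of Silverbay Partners LP.
Aggregating (R1): 2.673% + 0.9576% + 1.0846% = 4.7152%.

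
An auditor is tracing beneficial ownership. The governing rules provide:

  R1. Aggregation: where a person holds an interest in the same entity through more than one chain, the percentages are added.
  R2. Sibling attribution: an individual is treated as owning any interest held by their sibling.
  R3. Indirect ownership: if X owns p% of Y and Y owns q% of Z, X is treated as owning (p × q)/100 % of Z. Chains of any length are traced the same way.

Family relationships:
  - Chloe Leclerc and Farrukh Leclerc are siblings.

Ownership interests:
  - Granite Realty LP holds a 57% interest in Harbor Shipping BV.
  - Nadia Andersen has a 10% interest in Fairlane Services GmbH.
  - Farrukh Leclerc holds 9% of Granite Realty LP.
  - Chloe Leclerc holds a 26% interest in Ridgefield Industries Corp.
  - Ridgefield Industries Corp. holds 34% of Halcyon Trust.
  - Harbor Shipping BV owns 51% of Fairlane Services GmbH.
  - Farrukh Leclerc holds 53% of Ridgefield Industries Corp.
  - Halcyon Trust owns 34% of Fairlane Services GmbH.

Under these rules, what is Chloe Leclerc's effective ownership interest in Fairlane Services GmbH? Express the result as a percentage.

11.7487%

By sibling attribution (R2), Chloe Leclerc is treated as also owning Farrukh Leclerc's interest in Ridgefield Industries Corp, giving 26% + 53% = 79%.
By sibling attribution (R2), Chloe Leclerc is treated as owning Farrukh Leclerc's 9% interest in Granite Realty LP.
Chain via Ridgefield Industries Corp. → Halcyon Trust (R3): 79% × 34% × 34% = 9.1324% of Fairlane Services GmbH.
Chain via Granite Realty LP → Harbor Shipping BV (R3): 9% × 57% × 51% = 2.6163% of Fairlane Services GmbH.
Aggregating (R1): 9.1324% + 2.6163% = 11.7487%.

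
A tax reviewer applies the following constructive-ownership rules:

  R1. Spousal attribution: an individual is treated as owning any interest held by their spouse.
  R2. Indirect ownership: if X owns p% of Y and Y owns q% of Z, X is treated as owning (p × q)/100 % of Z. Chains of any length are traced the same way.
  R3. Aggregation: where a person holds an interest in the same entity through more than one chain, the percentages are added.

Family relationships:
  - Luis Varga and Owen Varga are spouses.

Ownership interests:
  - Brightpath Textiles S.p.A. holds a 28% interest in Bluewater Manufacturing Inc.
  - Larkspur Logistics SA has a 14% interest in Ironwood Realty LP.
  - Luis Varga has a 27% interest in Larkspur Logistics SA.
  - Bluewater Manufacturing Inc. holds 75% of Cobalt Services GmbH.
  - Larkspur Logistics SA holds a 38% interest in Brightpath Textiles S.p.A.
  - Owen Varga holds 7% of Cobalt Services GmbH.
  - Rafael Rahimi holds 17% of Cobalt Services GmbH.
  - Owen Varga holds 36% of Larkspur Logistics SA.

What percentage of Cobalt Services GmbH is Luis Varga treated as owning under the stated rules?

By spousal attribution (R1), Luis Varga is treated as also owning Owen Varga's interest in Larkspur Logistics SA, giving 27% + 36% = 63%.
By spousal attribution (R1), Luis Varga is treated as owning Owen Varga's 7% interest in Cobalt Services GmbH.
Chain via Larkspur Logistics SA → Brightpath Textiles S.p.A. → Bluewater Manufacturing Inc. (R2): 63% × 38% × 28% × 75% = 5.0274% of Cobalt Services GmbH.
Direct interest in Cobalt Services GmbH: 7%.
Aggregating (R3): 5.0274% + 7% = 12.0274%.

12.0274%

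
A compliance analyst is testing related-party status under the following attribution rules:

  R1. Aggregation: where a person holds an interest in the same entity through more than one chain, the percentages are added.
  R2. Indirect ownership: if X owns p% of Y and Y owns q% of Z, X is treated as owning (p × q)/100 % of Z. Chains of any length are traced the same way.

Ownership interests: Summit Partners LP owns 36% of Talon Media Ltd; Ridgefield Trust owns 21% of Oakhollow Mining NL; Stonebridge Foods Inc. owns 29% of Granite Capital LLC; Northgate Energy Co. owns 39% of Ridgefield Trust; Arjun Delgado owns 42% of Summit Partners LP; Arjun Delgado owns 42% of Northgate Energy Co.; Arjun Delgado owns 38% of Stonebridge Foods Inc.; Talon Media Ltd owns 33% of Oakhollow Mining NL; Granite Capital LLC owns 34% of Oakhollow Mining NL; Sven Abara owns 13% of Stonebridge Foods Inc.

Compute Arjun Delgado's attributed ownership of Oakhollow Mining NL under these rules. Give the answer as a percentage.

12.1762%

Chain via Summit Partners LP → Talon Media Ltd (R2): 42% × 36% × 33% = 4.9896% of Oakhollow Mining NL.
Chain via Northgate Energy Co. → Ridgefield Trust (R2): 42% × 39% × 21% = 3.4398% of Oakhollow Mining NL.
Chain via Stonebridge Foods Inc. → Granite Capital LLC (R2): 38% × 29% × 34% = 3.7468% of Oakhollow Mining NL.
Aggregating (R1): 4.9896% + 3.4398% + 3.7468% = 12.1762%.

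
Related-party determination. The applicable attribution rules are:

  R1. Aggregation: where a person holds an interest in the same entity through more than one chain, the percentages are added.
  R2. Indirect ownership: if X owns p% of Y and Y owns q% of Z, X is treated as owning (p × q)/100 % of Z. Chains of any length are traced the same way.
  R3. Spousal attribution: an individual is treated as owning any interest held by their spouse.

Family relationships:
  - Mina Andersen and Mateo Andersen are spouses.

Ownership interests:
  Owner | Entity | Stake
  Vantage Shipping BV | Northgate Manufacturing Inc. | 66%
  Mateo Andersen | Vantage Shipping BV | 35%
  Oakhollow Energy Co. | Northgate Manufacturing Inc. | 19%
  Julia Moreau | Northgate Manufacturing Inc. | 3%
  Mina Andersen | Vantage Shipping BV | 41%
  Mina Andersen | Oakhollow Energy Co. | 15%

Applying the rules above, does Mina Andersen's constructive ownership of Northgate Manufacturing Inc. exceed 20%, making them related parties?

By spousal attribution (R3), Mina Andersen is treated as also owning Mateo Andersen's interest in Vantage Shipping BV, giving 41% + 35% = 76%.
Chain via Vantage Shipping BV (R2): 76% × 66% = 50.16% of Northgate Manufacturing Inc.
Chain via Oakhollow Energy Co. (R2): 15% × 19% = 2.85% of Northgate Manufacturing Inc.
Aggregating (R1): 50.16% + 2.85% = 53.01%.
53.01% exceeds the 20% threshold, so Mina is a related party to Northgate Manufacturing Inc.

Yes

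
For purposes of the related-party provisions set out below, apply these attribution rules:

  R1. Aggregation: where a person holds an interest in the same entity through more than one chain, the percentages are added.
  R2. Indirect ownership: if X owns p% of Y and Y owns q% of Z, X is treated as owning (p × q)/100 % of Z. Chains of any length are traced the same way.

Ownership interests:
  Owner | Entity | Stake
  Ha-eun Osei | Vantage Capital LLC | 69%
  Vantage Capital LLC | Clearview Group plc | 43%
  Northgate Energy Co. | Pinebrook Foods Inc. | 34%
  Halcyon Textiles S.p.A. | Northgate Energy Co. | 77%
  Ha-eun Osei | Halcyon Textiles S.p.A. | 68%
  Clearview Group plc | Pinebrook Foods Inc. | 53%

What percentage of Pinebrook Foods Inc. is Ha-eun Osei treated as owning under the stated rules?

33.5275%

Chain via Halcyon Textiles S.p.A. → Northgate Energy Co. (R2): 68% × 77% × 34% = 17.8024% of Pinebrook Foods Inc.
Chain via Vantage Capital LLC → Clearview Group plc (R2): 69% × 43% × 53% = 15.7251% of Pinebrook Foods Inc.
Aggregating (R1): 17.8024% + 15.7251% = 33.5275%.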